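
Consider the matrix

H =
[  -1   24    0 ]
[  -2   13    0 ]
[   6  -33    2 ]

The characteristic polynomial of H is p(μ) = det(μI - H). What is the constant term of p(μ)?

-70

p(μ) = μ^3 - 14μ^2 + 59μ - 70.
The constant term is -70.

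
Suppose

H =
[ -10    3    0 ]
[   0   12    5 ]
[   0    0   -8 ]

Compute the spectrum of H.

-10, -8, 12

H is upper triangular, so its eigenvalues are the diagonal entries.
Diagonal: -10, 12, -8.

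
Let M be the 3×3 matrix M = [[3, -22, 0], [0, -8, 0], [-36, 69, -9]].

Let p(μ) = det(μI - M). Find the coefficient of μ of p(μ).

21

p(μ) = μ^3 + 14μ^2 + 21μ - 216.
The coefficient of μ is 21.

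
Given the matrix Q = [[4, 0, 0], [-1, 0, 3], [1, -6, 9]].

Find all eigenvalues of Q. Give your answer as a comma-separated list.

The characteristic polynomial is p(lambda) = det(lambda·I - Q).
Cofactor expansion gives p(lambda) = lambda^3 - 13·lambda^2 + 54·lambda - 72.
Since p(3) = 0, lambda = 3 is a root.
Dividing by (lambda - 3) leaves lambda^2 - 10·lambda + 24.
The quadratic factors as (lambda - 4)·(lambda - 6).
Eigenvalues: 3, 4, 6.

3, 4, 6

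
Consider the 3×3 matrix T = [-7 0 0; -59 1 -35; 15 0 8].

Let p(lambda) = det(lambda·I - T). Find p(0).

56

p(0) = det(0·I − T) = det(−T) = (−1)^3·det(T).
det(T) = -56, so p(0) = 56.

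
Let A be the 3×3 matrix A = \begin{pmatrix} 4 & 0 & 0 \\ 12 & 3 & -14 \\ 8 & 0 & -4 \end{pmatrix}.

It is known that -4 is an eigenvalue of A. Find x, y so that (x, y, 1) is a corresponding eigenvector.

We need (A + 4I)v = 0.
A + 4I = [[8, 0, 0], [12, 7, -14], [8, 0, 0]].
Row 1: (8)·x + (0)·y + (0)·1 = 0
Row 2: (12)·x + (7)·y + (-14)·1 = 0
Row 3: (8)·x + (0)·y + (0)·1 = 0
Solving gives x = 0, y = 2.
Check: A·(0, 2, 1) = (0, -8, -4) = -4·(0, 2, 1).

0, 2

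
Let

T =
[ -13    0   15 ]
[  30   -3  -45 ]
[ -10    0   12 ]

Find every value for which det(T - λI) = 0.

-3, -3, 2

Set up det(μI - T) = 0.
Expanding the 3×3 determinant: p(μ) = μ^3 + 4μ^2 - 3μ - 18.
Since p(2) = 0, μ = 2 is a root.
Dividing by (μ - 2) leaves μ^2 + 6μ + 9.
The quadratic factor is (μ + 3)^2.
Eigenvalues: -3, -3, 2.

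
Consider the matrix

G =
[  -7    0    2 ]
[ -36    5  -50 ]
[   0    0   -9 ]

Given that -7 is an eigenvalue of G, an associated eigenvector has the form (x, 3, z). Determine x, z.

We need (G + 7I)v = 0.
G + 7I = [[0, 0, 2], [-36, 12, -50], [0, 0, -2]].
Row 1: (0)·x + (0)·3 + (2)·z = 0
Row 2: (-36)·x + (12)·3 + (-50)·z = 0
Row 3: (0)·x + (0)·3 + (-2)·z = 0
Solving gives x = 1, z = 0.
Check: G·(1, 3, 0) = (-7, -21, 0) = -7·(1, 3, 0).

1, 0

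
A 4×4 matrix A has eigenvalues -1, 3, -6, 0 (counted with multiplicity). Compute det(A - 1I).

If A has eigenvalues -1, 3, -6, 0, then A - 1I has eigenvalues -2, 2, -7, -1.
det(A - 1I) = (-2) · (2) · (-7) · (-1) = -28.

-28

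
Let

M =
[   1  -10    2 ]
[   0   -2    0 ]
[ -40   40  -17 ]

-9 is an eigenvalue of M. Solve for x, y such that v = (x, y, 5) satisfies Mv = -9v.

We need (M + 9I)v = 0.
M + 9I = [[10, -10, 2], [0, 7, 0], [-40, 40, -8]].
Row 1: (10)·x + (-10)·y + (2)·5 = 0
Row 2: (0)·x + (7)·y + (0)·5 = 0
Row 3: (-40)·x + (40)·y + (-8)·5 = 0
Solving gives x = -1, y = 0.
Check: M·(-1, 0, 5) = (9, 0, -45) = -9·(-1, 0, 5).

-1, 0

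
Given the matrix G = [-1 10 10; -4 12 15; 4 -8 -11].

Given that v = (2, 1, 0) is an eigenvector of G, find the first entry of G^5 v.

2048

First find the eigenvalue: Gv = (8, 4, 0) = 4·(2, 1, 0), so λ = 4.
Then G^5 v = λ^5·v = 4^5·(2, 1, 0) = 1024·(2, 1, 0) = (2048, 1024, 0).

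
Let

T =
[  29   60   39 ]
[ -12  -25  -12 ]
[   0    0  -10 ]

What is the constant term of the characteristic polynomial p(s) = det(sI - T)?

p(0) = det(0·I − T) = det(−T) = (−1)^3·det(T).
det(T) = 50, so p(0) = -50.

-50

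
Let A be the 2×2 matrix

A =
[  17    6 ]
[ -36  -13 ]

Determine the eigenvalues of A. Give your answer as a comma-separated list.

-1, 5

det(A - λI) = (17 - λ)(-13 - λ) - (6)·(-36) = λ^2 - 4λ - 5.
This factors as (λ + 1)·(λ - 5) = 0.
Eigenvalues: -1, 5.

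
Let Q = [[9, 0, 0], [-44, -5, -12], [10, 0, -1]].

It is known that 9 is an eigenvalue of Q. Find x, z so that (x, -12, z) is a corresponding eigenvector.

We need (Q - 9I)v = 0.
Q - 9I = [[0, 0, 0], [-44, -14, -12], [10, 0, -10]].
Row 1: (0)·x + (0)·-12 + (0)·z = 0
Row 2: (-44)·x + (-14)·-12 + (-12)·z = 0
Row 3: (10)·x + (0)·-12 + (-10)·z = 0
Solving gives x = 3, z = 3.
Check: Q·(3, -12, 3) = (27, -108, 27) = 9·(3, -12, 3).

3, 3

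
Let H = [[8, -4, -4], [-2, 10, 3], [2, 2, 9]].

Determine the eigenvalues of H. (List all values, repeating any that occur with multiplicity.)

The characteristic polynomial is p(λ) = det(λI - H).
Cofactor expansion gives p(λ) = λ^3 - 27λ^2 + 236λ - 672.
Rational-root test: λ = 7 gives p(7) = 0.
Factor out (λ - 7): p(λ) = (λ - 7)·(λ^2 - 20λ + 96).
The quadratic factors as (λ - 8)·(λ - 12).
Eigenvalues: 7, 8, 12.

7, 8, 12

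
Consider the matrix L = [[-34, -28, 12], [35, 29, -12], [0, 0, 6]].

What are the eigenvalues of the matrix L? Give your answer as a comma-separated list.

Compute the characteristic polynomial p(lambda) = det(lambda·I - L).
Cofactor expansion gives p(lambda) = lambda^3 - lambda^2 - 36·lambda + 36.
Try lambda = -6: p(-6) = 0, so -6 is a root.
Dividing by (lambda + 6) leaves lambda^2 - 7·lambda + 6.
The quadratic factors as (lambda - 1)·(lambda - 6).
Eigenvalues: -6, 1, 6.

-6, 1, 6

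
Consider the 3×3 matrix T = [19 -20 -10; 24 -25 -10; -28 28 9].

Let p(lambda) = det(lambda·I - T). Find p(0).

p(0) = det(0·I − T) = det(−T) = (−1)^3·det(T).
det(T) = 45, so p(0) = -45.

-45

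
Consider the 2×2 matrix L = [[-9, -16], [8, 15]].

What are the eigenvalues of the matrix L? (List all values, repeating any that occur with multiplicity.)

det(L - lambda·I) = (-9 - lambda)(15 - lambda) - (-16)·(8) = lambda^2 - 6·lambda - 7.
This factors as (lambda + 1)·(lambda - 7) = 0.
Eigenvalues: -1, 7.

-1, 7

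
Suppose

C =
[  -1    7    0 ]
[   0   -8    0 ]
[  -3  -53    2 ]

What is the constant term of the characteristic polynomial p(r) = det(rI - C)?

p(0) = det(0·I − C) = det(−C) = (−1)^3·det(C).
det(C) = 16, so p(0) = -16.

-16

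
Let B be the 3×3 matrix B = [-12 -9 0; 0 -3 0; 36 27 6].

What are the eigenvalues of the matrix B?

Compute the characteristic polynomial p(r) = det(rI - B).
Expanding the 3×3 determinant: p(r) = r^3 + 9r^2 - 54r - 216.
Since p(6) = 0, r = 6 is a root.
Factor out (r - 6): p(r) = (r - 6)·(r^2 + 15r + 36).
The quadratic factors as (r + 12)·(r + 3).
Eigenvalues: -12, -3, 6.

-12, -3, 6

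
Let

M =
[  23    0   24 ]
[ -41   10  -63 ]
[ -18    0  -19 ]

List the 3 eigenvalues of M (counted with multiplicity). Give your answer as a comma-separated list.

-1, 5, 10

The characteristic polynomial is p(λ) = det(λI - M).
Expanding along the first row, p(λ) = λ^3 - 14λ^2 + 35λ + 50.
Since p(-1) = 0, λ = -1 is a root.
Factor out (λ + 1): p(λ) = (λ + 1)·(λ^2 - 15λ + 50).
The quadratic factors as (λ - 5)·(λ - 10).
Eigenvalues: -1, 5, 10.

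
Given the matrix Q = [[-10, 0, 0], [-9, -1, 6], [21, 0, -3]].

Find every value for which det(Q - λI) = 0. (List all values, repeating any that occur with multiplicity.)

Compute the characteristic polynomial p(λ) = det(λI - Q).
Expanding along the first row, p(λ) = λ^3 + 14λ^2 + 43λ + 30.
Since p(-1) = 0, λ = -1 is a root.
Factor out (λ + 1): p(λ) = (λ + 1)·(λ^2 + 13λ + 30).
The quadratic factors as (λ + 10)·(λ + 3).
Eigenvalues: -10, -3, -1.

-10, -3, -1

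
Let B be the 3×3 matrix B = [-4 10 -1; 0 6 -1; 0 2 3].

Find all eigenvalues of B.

-4, 4, 5

The characteristic polynomial is p(t) = det(tI - B).
Expanding the 3×3 determinant: p(t) = t^3 - 5t^2 - 16t + 80.
Try t = 4: p(4) = 0, so 4 is a root.
Factor out (t - 4): p(t) = (t - 4)·(t^2 - t - 20).
The quadratic factors as (t + 4)·(t - 5).
Eigenvalues: -4, 4, 5.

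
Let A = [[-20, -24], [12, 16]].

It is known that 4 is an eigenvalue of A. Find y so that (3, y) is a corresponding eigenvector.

We need (A - 4I)v = 0.
A - 4I = [[-24, -24], [12, 12]].
Row 1: (-24)·3 + (-24)·y = 0
Row 2: (12)·3 + (12)·y = 0
Solving gives y = -3.
Check: A·(3, -3) = (12, -12) = 4·(3, -3).

-3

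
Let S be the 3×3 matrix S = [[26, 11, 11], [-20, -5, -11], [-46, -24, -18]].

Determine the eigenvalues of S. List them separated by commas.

Set up det(λI - S) = 0.
Expanding the 3×3 determinant: p(λ) = λ^3 - 3λ^2 - 46λ + 168.
Since p(6) = 0, λ = 6 is a root.
Factor out (λ - 6): p(λ) = (λ - 6)·(λ^2 + 3λ - 28).
The quadratic factors as (λ + 7)·(λ - 4).
Eigenvalues: -7, 4, 6.

-7, 4, 6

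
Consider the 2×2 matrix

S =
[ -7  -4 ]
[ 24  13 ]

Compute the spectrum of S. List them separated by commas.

1, 5

det(S - lambda·I) = (-7 - lambda)(13 - lambda) - (-4)·(24) = lambda^2 - 6·lambda + 5.
This factors as (lambda - 1)·(lambda - 5) = 0.
Eigenvalues: 1, 5.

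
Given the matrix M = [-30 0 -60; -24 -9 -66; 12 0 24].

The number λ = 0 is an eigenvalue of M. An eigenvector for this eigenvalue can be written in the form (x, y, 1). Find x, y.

-2, -2

We need (M)v = 0.
M = [[-30, 0, -60], [-24, -9, -66], [12, 0, 24]].
Row 1: (-30)·x + (0)·y + (-60)·1 = 0
Row 2: (-24)·x + (-9)·y + (-66)·1 = 0
Row 3: (12)·x + (0)·y + (24)·1 = 0
Solving gives x = -2, y = -2.
Check: M·(-2, -2, 1) = (0, 0, 0) = 0·(-2, -2, 1).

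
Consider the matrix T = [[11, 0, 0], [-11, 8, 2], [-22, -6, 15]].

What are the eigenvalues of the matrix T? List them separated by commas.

The characteristic polynomial is p(s) = det(sI - T).
Expanding along the first row, p(s) = s^3 - 34s^2 + 385s - 1452.
Rational-root test: s = 11 gives p(11) = 0.
Factor out (s - 11): p(s) = (s - 11)·(s^2 - 23s + 132).
The quadratic factors as (s - 11)·(s - 12).
Eigenvalues: 11, 11, 12.

11, 11, 12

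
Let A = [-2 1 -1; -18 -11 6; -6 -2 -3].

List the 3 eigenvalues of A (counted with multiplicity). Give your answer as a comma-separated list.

-6, -5, -5

Compute the characteristic polynomial p(r) = det(rI - A).
Expanding the 3×3 determinant: p(r) = r^3 + 16r^2 + 85r + 150.
Try r = -6: p(-6) = 0, so -6 is a root.
Dividing by (r + 6) leaves r^2 + 10r + 25.
The quadratic factor is (r + 5)^2.
Eigenvalues: -6, -5, -5.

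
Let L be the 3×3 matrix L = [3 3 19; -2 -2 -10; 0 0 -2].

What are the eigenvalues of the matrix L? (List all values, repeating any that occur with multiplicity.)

-2, 0, 1

Set up det(rI - L) = 0.
Expanding along the first row, p(r) = r^3 + r^2 - 2r.
Try r = 0: p(0) = 0, so 0 is a root.
Factor out r: p(r) = r·(r^2 + r - 2).
The quadratic factors as (r + 2)·(r - 1).
Eigenvalues: -2, 0, 1.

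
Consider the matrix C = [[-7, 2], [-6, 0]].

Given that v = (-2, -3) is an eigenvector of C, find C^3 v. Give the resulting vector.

First find the eigenvalue: Cv = (8, 12) = -4·(-2, -3), so λ = -4.
Then C^3 v = λ^3·v = (-4)^3·(-2, -3) = -64·(-2, -3) = (128, 192).

(128, 192)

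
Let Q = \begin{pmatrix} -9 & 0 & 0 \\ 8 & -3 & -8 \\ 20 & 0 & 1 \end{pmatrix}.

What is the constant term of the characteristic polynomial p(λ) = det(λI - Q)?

p(0) = det(0·I − Q) = det(−Q) = (−1)^3·det(Q).
det(Q) = 27, so p(0) = -27.

-27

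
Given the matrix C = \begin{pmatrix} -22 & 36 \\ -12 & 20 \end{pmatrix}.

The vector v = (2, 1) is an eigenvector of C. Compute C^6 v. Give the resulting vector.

First find the eigenvalue: Cv = (-8, -4) = -4·(2, 1), so λ = -4.
Then C^6 v = λ^6·v = (-4)^6·(2, 1) = 4096·(2, 1) = (8192, 4096).

(8192, 4096)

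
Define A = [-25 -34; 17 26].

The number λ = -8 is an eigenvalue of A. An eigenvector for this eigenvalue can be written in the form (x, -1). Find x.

2

We need (A + 8I)v = 0.
A + 8I = [[-17, -34], [17, 34]].
Row 1: (-17)·x + (-34)·-1 = 0
Row 2: (17)·x + (34)·-1 = 0
Solving gives x = 2.
Check: A·(2, -1) = (-16, 8) = -8·(2, -1).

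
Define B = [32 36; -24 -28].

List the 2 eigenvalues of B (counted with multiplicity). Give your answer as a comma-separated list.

-4, 8

det(B - tI) = (32 - t)(-28 - t) - (36)·(-24) = t^2 - 4t - 32.
This factors as (t + 4)·(t - 8) = 0.
Eigenvalues: -4, 8.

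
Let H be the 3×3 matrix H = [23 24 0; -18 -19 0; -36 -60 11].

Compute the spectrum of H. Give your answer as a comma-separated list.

The characteristic polynomial is p(t) = det(tI - H).
Expanding along the first row, p(t) = t^3 - 15t^2 + 39t + 55.
Since p(-1) = 0, t = -1 is a root.
Dividing by (t + 1) leaves t^2 - 16t + 55.
The quadratic factors as (t - 5)·(t - 11).
Eigenvalues: -1, 5, 11.

-1, 5, 11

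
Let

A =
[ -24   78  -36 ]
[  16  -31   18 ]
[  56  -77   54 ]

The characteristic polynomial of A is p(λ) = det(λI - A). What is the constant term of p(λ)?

0

p(λ) = λ^3 + λ^2 - 72λ.
The constant term is 0.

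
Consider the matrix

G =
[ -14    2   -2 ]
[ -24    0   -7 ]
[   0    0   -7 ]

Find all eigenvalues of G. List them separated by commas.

-8, -7, -6

The characteristic polynomial is p(λ) = det(λI - G).
Cofactor expansion gives p(λ) = λ^3 + 21λ^2 + 146λ + 336.
Rational-root test: λ = -6 gives p(-6) = 0.
Dividing by (λ + 6) leaves λ^2 + 15λ + 56.
The quadratic factors as (λ + 8)·(λ + 7).
Eigenvalues: -8, -7, -6.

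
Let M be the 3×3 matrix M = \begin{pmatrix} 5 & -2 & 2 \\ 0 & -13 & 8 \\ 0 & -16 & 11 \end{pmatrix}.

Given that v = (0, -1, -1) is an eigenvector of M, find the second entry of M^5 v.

First find the eigenvalue: Mv = (0, 5, 5) = -5·(0, -1, -1), so λ = -5.
Then M^5 v = λ^5·v = (-5)^5·(0, -1, -1) = -3125·(0, -1, -1) = (0, 3125, 3125).

3125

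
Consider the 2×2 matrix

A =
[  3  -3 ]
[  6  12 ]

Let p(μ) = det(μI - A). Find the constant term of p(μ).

54

p(μ) = μ^2 - 15μ + 54.
The constant term is 54.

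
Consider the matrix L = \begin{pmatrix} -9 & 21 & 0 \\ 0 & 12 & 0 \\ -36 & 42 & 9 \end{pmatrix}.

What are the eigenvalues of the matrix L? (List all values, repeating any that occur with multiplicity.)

-9, 9, 12

The characteristic polynomial is p(r) = det(rI - L).
Expanding the 3×3 determinant: p(r) = r^3 - 12r^2 - 81r + 972.
Since p(12) = 0, r = 12 is a root.
Factor out (r - 12): p(r) = (r - 12)·(r^2 - 81).
The quadratic factors as (r + 9)·(r - 9).
Eigenvalues: -9, 9, 12.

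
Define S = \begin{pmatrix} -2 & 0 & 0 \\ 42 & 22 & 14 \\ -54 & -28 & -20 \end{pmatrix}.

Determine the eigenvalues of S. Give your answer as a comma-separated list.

-6, -2, 8

The characteristic polynomial is p(λ) = det(λI - S).
Expanding the 3×3 determinant: p(λ) = λ^3 - 52λ - 96.
Try λ = -2: p(-2) = 0, so -2 is a root.
Factor out (λ + 2): p(λ) = (λ + 2)·(λ^2 - 2λ - 48).
The quadratic factors as (λ + 6)·(λ - 8).
Eigenvalues: -6, -2, 8.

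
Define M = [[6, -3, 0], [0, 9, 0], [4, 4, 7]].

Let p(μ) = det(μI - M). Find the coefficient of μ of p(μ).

159

p(μ) = μ^3 - 22μ^2 + 159μ - 378.
The coefficient of μ is 159.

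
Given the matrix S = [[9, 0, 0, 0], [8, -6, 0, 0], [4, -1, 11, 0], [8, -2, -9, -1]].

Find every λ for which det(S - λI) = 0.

-6, -1, 9, 11

S is lower triangular, so its eigenvalues are the diagonal entries.
Diagonal: 9, -6, 11, -1.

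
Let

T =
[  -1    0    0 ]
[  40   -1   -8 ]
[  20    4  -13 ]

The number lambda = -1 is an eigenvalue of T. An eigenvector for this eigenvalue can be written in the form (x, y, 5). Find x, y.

1, 10

We need (T + 1I)v = 0.
T + 1I = [[0, 0, 0], [40, 0, -8], [20, 4, -12]].
Row 1: (0)·x + (0)·y + (0)·5 = 0
Row 2: (40)·x + (0)·y + (-8)·5 = 0
Row 3: (20)·x + (4)·y + (-12)·5 = 0
Solving gives x = 1, y = 10.
Check: T·(1, 10, 5) = (-1, -10, -5) = -1·(1, 10, 5).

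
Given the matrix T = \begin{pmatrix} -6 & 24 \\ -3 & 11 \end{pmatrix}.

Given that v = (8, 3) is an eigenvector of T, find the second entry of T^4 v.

First find the eigenvalue: Tv = (24, 9) = 3·(8, 3), so λ = 3.
Then T^4 v = λ^4·v = 3^4·(8, 3) = 81·(8, 3) = (648, 243).

243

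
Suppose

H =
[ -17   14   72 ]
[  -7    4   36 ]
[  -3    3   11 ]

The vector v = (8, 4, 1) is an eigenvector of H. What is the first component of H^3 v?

First find the eigenvalue: Hv = (-8, -4, -1) = -1·(8, 4, 1), so λ = -1.
Then H^3 v = λ^3·v = (-1)^3·(8, 4, 1) = -1·(8, 4, 1) = (-8, -4, -1).

-8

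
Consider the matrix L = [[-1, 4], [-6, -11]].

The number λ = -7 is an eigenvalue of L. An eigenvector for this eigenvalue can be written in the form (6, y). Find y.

-9

We need (L + 7I)v = 0.
L + 7I = [[6, 4], [-6, -4]].
Row 1: (6)·6 + (4)·y = 0
Row 2: (-6)·6 + (-4)·y = 0
Solving gives y = -9.
Check: L·(6, -9) = (-42, 63) = -7·(6, -9).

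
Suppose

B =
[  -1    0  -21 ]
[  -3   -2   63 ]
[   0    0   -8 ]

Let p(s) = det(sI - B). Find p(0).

16

p(0) = det(0·I − B) = det(−B) = (−1)^3·det(B).
det(B) = -16, so p(0) = 16.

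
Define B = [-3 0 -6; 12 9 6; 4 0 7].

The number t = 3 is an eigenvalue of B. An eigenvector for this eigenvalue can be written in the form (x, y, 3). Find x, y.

-3, 3

We need (B - 3I)v = 0.
B - 3I = [[-6, 0, -6], [12, 6, 6], [4, 0, 4]].
Row 1: (-6)·x + (0)·y + (-6)·3 = 0
Row 2: (12)·x + (6)·y + (6)·3 = 0
Row 3: (4)·x + (0)·y + (4)·3 = 0
Solving gives x = -3, y = 3.
Check: B·(-3, 3, 3) = (-9, 9, 9) = 3·(-3, 3, 3).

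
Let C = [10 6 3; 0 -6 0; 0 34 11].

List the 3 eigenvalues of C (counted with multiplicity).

-6, 10, 11

Compute the characteristic polynomial p(s) = det(sI - C).
Expanding along the first row, p(s) = s^3 - 15s^2 - 16s + 660.
Since p(-6) = 0, s = -6 is a root.
Dividing by (s + 6) leaves s^2 - 21s + 110.
The quadratic factors as (s - 10)·(s - 11).
Eigenvalues: -6, 10, 11.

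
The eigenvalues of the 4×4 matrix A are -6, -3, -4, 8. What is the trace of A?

-5

trace(A) is the sum of the eigenvalues: (-6) + (-3) + (-4) + (8) = -5.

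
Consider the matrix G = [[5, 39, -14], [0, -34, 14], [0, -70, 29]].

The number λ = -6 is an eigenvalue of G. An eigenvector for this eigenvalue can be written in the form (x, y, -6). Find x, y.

3, -3

We need (G + 6I)v = 0.
G + 6I = [[11, 39, -14], [0, -28, 14], [0, -70, 35]].
Row 1: (11)·x + (39)·y + (-14)·-6 = 0
Row 2: (0)·x + (-28)·y + (14)·-6 = 0
Row 3: (0)·x + (-70)·y + (35)·-6 = 0
Solving gives x = 3, y = -3.
Check: G·(3, -3, -6) = (-18, 18, 36) = -6·(3, -3, -6).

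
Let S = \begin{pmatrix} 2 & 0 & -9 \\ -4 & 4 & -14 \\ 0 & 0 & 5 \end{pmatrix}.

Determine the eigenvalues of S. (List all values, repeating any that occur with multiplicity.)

2, 4, 5

Set up det(rI - S) = 0.
Expanding along the first row, p(r) = r^3 - 11r^2 + 38r - 40.
Try r = 4: p(4) = 0, so 4 is a root.
Dividing by (r - 4) leaves r^2 - 7r + 10.
The quadratic factors as (r - 2)·(r - 5).
Eigenvalues: 2, 4, 5.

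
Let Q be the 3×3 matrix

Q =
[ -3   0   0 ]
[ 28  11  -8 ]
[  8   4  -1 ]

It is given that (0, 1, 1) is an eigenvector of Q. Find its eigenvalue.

Compute Qv: Q·(0, 1, 1) = (0, 3, 3).
Since Qv = λv, compare component 2: 3 = λ·1, so λ = 3.

3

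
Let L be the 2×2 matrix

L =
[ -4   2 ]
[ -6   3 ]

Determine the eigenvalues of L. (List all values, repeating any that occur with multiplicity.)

-1, 0

det(L - sI) = (-4 - s)(3 - s) - (2)·(-6) = s^2 + s.
This factors as (s + 1)·s = 0.
Eigenvalues: -1, 0.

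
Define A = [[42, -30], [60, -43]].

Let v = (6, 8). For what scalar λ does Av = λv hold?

Compute Av: A·(6, 8) = (12, 16).
Since Av = λv, compare component 1: 12 = λ·6, so λ = 2.

2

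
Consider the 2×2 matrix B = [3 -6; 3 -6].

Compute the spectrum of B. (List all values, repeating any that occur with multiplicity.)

det(B - sI) = (3 - s)(-6 - s) - (-6)·(3) = s^2 + 3s.
This factors as (s + 3)·s = 0.
Eigenvalues: -3, 0.

-3, 0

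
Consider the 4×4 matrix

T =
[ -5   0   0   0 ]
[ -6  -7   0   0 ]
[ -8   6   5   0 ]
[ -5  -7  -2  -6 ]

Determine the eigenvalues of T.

-7, -6, -5, 5

T is lower triangular, so its eigenvalues are the diagonal entries.
Diagonal: -5, -7, 5, -6.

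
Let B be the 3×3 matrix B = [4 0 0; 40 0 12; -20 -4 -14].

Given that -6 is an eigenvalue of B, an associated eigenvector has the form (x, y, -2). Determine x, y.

0, 4

We need (B + 6I)v = 0.
B + 6I = [[10, 0, 0], [40, 6, 12], [-20, -4, -8]].
Row 1: (10)·x + (0)·y + (0)·-2 = 0
Row 2: (40)·x + (6)·y + (12)·-2 = 0
Row 3: (-20)·x + (-4)·y + (-8)·-2 = 0
Solving gives x = 0, y = 4.
Check: B·(0, 4, -2) = (0, -24, 12) = -6·(0, 4, -2).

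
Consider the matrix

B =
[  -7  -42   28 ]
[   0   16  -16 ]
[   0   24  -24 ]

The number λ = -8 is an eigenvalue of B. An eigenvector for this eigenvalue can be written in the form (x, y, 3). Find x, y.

0, 2

We need (B + 8I)v = 0.
B + 8I = [[1, -42, 28], [0, 24, -16], [0, 24, -16]].
Row 1: (1)·x + (-42)·y + (28)·3 = 0
Row 2: (0)·x + (24)·y + (-16)·3 = 0
Row 3: (0)·x + (24)·y + (-16)·3 = 0
Solving gives x = 0, y = 2.
Check: B·(0, 2, 3) = (0, -16, -24) = -8·(0, 2, 3).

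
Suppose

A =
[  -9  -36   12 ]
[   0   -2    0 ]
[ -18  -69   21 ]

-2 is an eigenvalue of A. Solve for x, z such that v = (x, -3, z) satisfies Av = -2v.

0, -9

We need (A + 2I)v = 0.
A + 2I = [[-7, -36, 12], [0, 0, 0], [-18, -69, 23]].
Row 1: (-7)·x + (-36)·-3 + (12)·z = 0
Row 2: (0)·x + (0)·-3 + (0)·z = 0
Row 3: (-18)·x + (-69)·-3 + (23)·z = 0
Solving gives x = 0, z = -9.
Check: A·(0, -3, -9) = (0, 6, 18) = -2·(0, -3, -9).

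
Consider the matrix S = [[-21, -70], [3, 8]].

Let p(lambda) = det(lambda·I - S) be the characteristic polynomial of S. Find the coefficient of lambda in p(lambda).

13

The coefficient of lambda of det(lambda·I - S) is −trace(S).
trace(S) = (-21) + (8) = -13, so the coefficient is 13.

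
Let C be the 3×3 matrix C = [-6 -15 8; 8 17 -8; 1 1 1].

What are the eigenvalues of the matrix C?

1, 2, 9

Set up det(lambda·I - C) = 0.
Cofactor expansion gives p(lambda) = lambda^3 - 12·lambda^2 + 29·lambda - 18.
Rational-root test: lambda = 1 gives p(1) = 0.
Dividing by (lambda - 1) leaves lambda^2 - 11·lambda + 18.
The quadratic factors as (lambda - 2)·(lambda - 9).
Eigenvalues: 1, 2, 9.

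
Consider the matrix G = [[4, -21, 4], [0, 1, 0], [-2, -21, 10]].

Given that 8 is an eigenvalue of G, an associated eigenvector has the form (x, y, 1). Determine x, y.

We need (G - 8I)v = 0.
G - 8I = [[-4, -21, 4], [0, -7, 0], [-2, -21, 2]].
Row 1: (-4)·x + (-21)·y + (4)·1 = 0
Row 2: (0)·x + (-7)·y + (0)·1 = 0
Row 3: (-2)·x + (-21)·y + (2)·1 = 0
Solving gives x = 1, y = 0.
Check: G·(1, 0, 1) = (8, 0, 8) = 8·(1, 0, 1).

1, 0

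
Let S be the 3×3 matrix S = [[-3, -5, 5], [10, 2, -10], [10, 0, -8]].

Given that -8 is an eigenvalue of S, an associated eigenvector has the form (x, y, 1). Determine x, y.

We need (S + 8I)v = 0.
S + 8I = [[5, -5, 5], [10, 10, -10], [10, 0, 0]].
Row 1: (5)·x + (-5)·y + (5)·1 = 0
Row 2: (10)·x + (10)·y + (-10)·1 = 0
Row 3: (10)·x + (0)·y + (0)·1 = 0
Solving gives x = 0, y = 1.
Check: S·(0, 1, 1) = (0, -8, -8) = -8·(0, 1, 1).

0, 1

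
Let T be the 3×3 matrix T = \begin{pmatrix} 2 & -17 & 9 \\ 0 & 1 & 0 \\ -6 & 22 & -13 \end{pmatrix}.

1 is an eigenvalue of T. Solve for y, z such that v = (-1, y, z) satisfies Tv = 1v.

1, 2

We need (T - 1I)v = 0.
T - 1I = [[1, -17, 9], [0, 0, 0], [-6, 22, -14]].
Row 1: (1)·-1 + (-17)·y + (9)·z = 0
Row 2: (0)·-1 + (0)·y + (0)·z = 0
Row 3: (-6)·-1 + (22)·y + (-14)·z = 0
Solving gives y = 1, z = 2.
Check: T·(-1, 1, 2) = (-1, 1, 2) = 1·(-1, 1, 2).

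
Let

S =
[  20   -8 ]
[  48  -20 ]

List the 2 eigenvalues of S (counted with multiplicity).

-4, 4

det(S - tI) = (20 - t)(-20 - t) - (-8)·(48) = t^2 - 16.
This factors as (t + 4)·(t - 4) = 0.
Eigenvalues: -4, 4.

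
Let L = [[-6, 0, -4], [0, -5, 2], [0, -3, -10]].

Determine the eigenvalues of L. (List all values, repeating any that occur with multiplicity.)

Set up det(λI - L) = 0.
Cofactor expansion gives p(λ) = λ^3 + 21λ^2 + 146λ + 336.
Try λ = -6: p(-6) = 0, so -6 is a root.
Dividing by (λ + 6) leaves λ^2 + 15λ + 56.
The quadratic factors as (λ + 8)·(λ + 7).
Eigenvalues: -8, -7, -6.

-8, -7, -6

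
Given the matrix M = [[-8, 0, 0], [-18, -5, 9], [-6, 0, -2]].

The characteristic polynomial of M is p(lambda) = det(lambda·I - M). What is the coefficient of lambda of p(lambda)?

p(lambda) = lambda^3 + 15·lambda^2 + 66·lambda + 80.
The coefficient of lambda is 66.

66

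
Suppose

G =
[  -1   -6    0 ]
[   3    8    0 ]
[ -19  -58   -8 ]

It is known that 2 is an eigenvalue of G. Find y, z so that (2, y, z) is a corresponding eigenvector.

We need (G - 2I)v = 0.
G - 2I = [[-3, -6, 0], [3, 6, 0], [-19, -58, -10]].
Row 1: (-3)·2 + (-6)·y + (0)·z = 0
Row 2: (3)·2 + (6)·y + (0)·z = 0
Row 3: (-19)·2 + (-58)·y + (-10)·z = 0
Solving gives y = -1, z = 2.
Check: G·(2, -1, 2) = (4, -2, 4) = 2·(2, -1, 2).

-1, 2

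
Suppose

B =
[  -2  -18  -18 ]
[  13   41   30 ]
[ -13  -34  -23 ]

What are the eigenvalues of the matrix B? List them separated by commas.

Set up det(λI - B) = 0.
Expanding along the first row, p(λ) = λ^3 - 16λ^2 + 41λ + 154.
Try λ = 11: p(11) = 0, so 11 is a root.
Dividing by (λ - 11) leaves λ^2 - 5λ - 14.
The quadratic factors as (λ + 2)·(λ - 7).
Eigenvalues: -2, 7, 11.

-2, 7, 11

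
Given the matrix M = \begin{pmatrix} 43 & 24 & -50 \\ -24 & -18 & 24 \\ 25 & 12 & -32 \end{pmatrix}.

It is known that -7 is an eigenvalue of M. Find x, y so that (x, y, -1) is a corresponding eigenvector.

-1, 0

We need (M + 7I)v = 0.
M + 7I = [[50, 24, -50], [-24, -11, 24], [25, 12, -25]].
Row 1: (50)·x + (24)·y + (-50)·-1 = 0
Row 2: (-24)·x + (-11)·y + (24)·-1 = 0
Row 3: (25)·x + (12)·y + (-25)·-1 = 0
Solving gives x = -1, y = 0.
Check: M·(-1, 0, -1) = (7, 0, 7) = -7·(-1, 0, -1).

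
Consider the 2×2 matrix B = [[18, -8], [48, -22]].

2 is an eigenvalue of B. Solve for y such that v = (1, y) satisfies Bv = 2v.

We need (B - 2I)v = 0.
B - 2I = [[16, -8], [48, -24]].
Row 1: (16)·1 + (-8)·y = 0
Row 2: (48)·1 + (-24)·y = 0
Solving gives y = 2.
Check: B·(1, 2) = (2, 4) = 2·(1, 2).

2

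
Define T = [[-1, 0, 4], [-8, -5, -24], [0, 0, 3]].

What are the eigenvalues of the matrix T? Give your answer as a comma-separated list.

The characteristic polynomial is p(s) = det(sI - T).
Expanding the 3×3 determinant: p(s) = s^3 + 3s^2 - 13s - 15.
Since p(3) = 0, s = 3 is a root.
Dividing by (s - 3) leaves s^2 + 6s + 5.
The quadratic factors as (s + 5)·(s + 1).
Eigenvalues: -5, -1, 3.

-5, -1, 3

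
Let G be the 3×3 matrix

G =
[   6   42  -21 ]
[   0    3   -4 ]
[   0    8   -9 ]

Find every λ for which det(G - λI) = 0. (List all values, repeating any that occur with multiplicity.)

Set up det(tI - G) = 0.
Cofactor expansion gives p(t) = t^3 - 31t - 30.
Rational-root test: t = 6 gives p(6) = 0.
Factor out (t - 6): p(t) = (t - 6)·(t^2 + 6t + 5).
The quadratic factors as (t + 5)·(t + 1).
Eigenvalues: -5, -1, 6.

-5, -1, 6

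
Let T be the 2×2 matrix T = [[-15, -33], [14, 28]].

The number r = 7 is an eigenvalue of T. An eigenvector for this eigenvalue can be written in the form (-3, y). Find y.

2

We need (T - 7I)v = 0.
T - 7I = [[-22, -33], [14, 21]].
Row 1: (-22)·-3 + (-33)·y = 0
Row 2: (14)·-3 + (21)·y = 0
Solving gives y = 2.
Check: T·(-3, 2) = (-21, 14) = 7·(-3, 2).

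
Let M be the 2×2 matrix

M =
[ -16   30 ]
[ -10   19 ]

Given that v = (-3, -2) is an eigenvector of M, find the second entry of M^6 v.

-8192

First find the eigenvalue: Mv = (-12, -8) = 4·(-3, -2), so λ = 4.
Then M^6 v = λ^6·v = 4^6·(-3, -2) = 4096·(-3, -2) = (-12288, -8192).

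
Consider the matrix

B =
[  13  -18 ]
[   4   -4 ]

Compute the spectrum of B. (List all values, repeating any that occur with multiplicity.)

4, 5

det(B - sI) = (13 - s)(-4 - s) - (-18)·(4) = s^2 - 9s + 20.
This factors as (s - 4)·(s - 5) = 0.
Eigenvalues: 4, 5.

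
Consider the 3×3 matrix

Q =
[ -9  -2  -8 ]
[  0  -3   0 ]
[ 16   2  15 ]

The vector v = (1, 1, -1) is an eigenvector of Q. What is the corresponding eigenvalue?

-3

Compute Qv: Q·(1, 1, -1) = (-3, -3, 3).
Since Qv = λv, compare component 1: -3 = λ·1, so λ = -3.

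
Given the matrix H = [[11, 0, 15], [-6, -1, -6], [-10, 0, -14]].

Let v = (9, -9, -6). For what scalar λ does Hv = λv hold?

1

Compute Hv: H·(9, -9, -6) = (9, -9, -6).
Since Hv = λv, compare component 1: 9 = λ·9, so λ = 1.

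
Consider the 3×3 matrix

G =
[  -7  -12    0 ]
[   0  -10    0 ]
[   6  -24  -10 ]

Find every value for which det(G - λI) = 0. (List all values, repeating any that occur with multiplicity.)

Set up det(lambda·I - G) = 0.
Cofactor expansion gives p(lambda) = lambda^3 + 27·lambda^2 + 240·lambda + 700.
Rational-root test: lambda = -10 gives p(-10) = 0.
Factor out (lambda + 10): p(lambda) = (lambda + 10)·(lambda^2 + 17·lambda + 70).
The quadratic factors as (lambda + 10)·(lambda + 7).
Eigenvalues: -10, -10, -7.

-10, -10, -7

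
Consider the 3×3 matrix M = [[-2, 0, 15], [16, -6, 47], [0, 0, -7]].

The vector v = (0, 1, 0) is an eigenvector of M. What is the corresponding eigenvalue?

Compute Mv: M·(0, 1, 0) = (0, -6, 0).
Since Mv = λv, compare component 2: -6 = λ·1, so λ = -6.

-6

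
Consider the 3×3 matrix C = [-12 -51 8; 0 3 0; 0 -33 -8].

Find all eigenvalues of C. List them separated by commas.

Compute the characteristic polynomial p(lambda) = det(lambda·I - C).
Cofactor expansion gives p(lambda) = lambda^3 + 17·lambda^2 + 36·lambda - 288.
Since p(-8) = 0, lambda = -8 is a root.
Dividing by (lambda + 8) leaves lambda^2 + 9·lambda - 36.
The quadratic factors as (lambda + 12)·(lambda - 3).
Eigenvalues: -12, -8, 3.

-12, -8, 3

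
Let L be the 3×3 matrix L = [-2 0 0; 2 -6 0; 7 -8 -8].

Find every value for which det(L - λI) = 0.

L is lower triangular, so its eigenvalues are the diagonal entries.
Diagonal: -2, -6, -8.

-8, -6, -2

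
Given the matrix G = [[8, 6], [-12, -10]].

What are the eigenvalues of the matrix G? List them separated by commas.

-4, 2

det(G - λI) = (8 - λ)(-10 - λ) - (6)·(-12) = λ^2 + 2λ - 8.
This factors as (λ + 4)·(λ - 2) = 0.
Eigenvalues: -4, 2.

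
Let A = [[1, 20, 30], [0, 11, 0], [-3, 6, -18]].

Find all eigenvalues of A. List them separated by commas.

Compute the characteristic polynomial p(μ) = det(μI - A).
Expanding along the first row, p(μ) = μ^3 + 6μ^2 - 115μ - 792.
Rational-root test: μ = -9 gives p(-9) = 0.
Dividing by (μ + 9) leaves μ^2 - 3μ - 88.
The quadratic factors as (μ + 8)·(μ - 11).
Eigenvalues: -9, -8, 11.

-9, -8, 11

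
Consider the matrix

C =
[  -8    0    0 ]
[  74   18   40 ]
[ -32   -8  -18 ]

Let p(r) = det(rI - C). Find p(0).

p(0) = det(0·I − C) = det(−C) = (−1)^3·det(C).
det(C) = 32, so p(0) = -32.

-32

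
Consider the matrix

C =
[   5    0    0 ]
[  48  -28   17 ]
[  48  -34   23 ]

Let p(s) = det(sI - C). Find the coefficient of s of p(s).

-91

p(s) = s^3 - 91s + 330.
The coefficient of s is -91.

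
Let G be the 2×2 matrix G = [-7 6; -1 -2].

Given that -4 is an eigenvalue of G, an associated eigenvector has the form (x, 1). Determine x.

We need (G + 4I)v = 0.
G + 4I = [[-3, 6], [-1, 2]].
Row 1: (-3)·x + (6)·1 = 0
Row 2: (-1)·x + (2)·1 = 0
Solving gives x = 2.
Check: G·(2, 1) = (-8, -4) = -4·(2, 1).

2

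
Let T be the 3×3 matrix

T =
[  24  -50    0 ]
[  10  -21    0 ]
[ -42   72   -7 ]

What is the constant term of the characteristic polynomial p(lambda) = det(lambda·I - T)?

p(0) = det(0·I − T) = det(−T) = (−1)^3·det(T).
det(T) = 28, so p(0) = -28.

-28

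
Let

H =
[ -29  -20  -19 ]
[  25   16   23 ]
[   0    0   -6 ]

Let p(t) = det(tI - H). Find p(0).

216

p(0) = det(0·I − H) = det(−H) = (−1)^3·det(H).
det(H) = -216, so p(0) = 216.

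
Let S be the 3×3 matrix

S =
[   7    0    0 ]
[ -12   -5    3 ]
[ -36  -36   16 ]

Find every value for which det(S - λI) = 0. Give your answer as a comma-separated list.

4, 7, 7

The characteristic polynomial is p(s) = det(sI - S).
Expanding the 3×3 determinant: p(s) = s^3 - 18s^2 + 105s - 196.
Since p(4) = 0, s = 4 is a root.
Factor out (s - 4): p(s) = (s - 4)·(s^2 - 14s + 49).
The quadratic factor is (s - 7)^2.
Eigenvalues: 4, 7, 7.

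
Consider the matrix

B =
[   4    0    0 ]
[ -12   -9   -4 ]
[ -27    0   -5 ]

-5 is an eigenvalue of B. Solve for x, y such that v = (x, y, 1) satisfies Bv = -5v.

0, -1

We need (B + 5I)v = 0.
B + 5I = [[9, 0, 0], [-12, -4, -4], [-27, 0, 0]].
Row 1: (9)·x + (0)·y + (0)·1 = 0
Row 2: (-12)·x + (-4)·y + (-4)·1 = 0
Row 3: (-27)·x + (0)·y + (0)·1 = 0
Solving gives x = 0, y = -1.
Check: B·(0, -1, 1) = (0, 5, -5) = -5·(0, -1, 1).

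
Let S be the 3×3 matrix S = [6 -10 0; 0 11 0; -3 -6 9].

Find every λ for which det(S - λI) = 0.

6, 9, 11

Compute the characteristic polynomial p(lambda) = det(lambda·I - S).
Cofactor expansion gives p(lambda) = lambda^3 - 26·lambda^2 + 219·lambda - 594.
Rational-root test: lambda = 6 gives p(6) = 0.
Dividing by (lambda - 6) leaves lambda^2 - 20·lambda + 99.
The quadratic factors as (lambda - 9)·(lambda - 11).
Eigenvalues: 6, 9, 11.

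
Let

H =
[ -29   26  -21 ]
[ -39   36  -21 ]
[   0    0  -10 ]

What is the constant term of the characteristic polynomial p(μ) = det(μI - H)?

p(0) = det(0·I − H) = det(−H) = (−1)^3·det(H).
det(H) = 300, so p(0) = -300.

-300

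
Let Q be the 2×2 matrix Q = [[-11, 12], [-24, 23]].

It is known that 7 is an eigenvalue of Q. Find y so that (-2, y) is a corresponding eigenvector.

-3

We need (Q - 7I)v = 0.
Q - 7I = [[-18, 12], [-24, 16]].
Row 1: (-18)·-2 + (12)·y = 0
Row 2: (-24)·-2 + (16)·y = 0
Solving gives y = -3.
Check: Q·(-2, -3) = (-14, -21) = 7·(-2, -3).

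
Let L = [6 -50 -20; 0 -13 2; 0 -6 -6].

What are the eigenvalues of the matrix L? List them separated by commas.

The characteristic polynomial is p(λ) = det(λI - L).
Expanding the 3×3 determinant: p(λ) = λ^3 + 13λ^2 - 24λ - 540.
Since p(6) = 0, λ = 6 is a root.
Factor out (λ - 6): p(λ) = (λ - 6)·(λ^2 + 19λ + 90).
The quadratic factors as (λ + 10)·(λ + 9).
Eigenvalues: -10, -9, 6.

-10, -9, 6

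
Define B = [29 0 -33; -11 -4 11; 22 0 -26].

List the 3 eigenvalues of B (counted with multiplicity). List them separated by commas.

-4, -4, 7

Compute the characteristic polynomial p(r) = det(rI - B).
Expanding the 3×3 determinant: p(r) = r^3 + r^2 - 40r - 112.
Rational-root test: r = -4 gives p(-4) = 0.
Dividing by (r + 4) leaves r^2 - 3r - 28.
The quadratic factors as (r + 4)·(r - 7).
Eigenvalues: -4, -4, 7.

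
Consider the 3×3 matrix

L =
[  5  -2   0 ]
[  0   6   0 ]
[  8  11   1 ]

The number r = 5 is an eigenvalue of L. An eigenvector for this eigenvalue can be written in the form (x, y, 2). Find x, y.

1, 0

We need (L - 5I)v = 0.
L - 5I = [[0, -2, 0], [0, 1, 0], [8, 11, -4]].
Row 1: (0)·x + (-2)·y + (0)·2 = 0
Row 2: (0)·x + (1)·y + (0)·2 = 0
Row 3: (8)·x + (11)·y + (-4)·2 = 0
Solving gives x = 1, y = 0.
Check: L·(1, 0, 2) = (5, 0, 10) = 5·(1, 0, 2).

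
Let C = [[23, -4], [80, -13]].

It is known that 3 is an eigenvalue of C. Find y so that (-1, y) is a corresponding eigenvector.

We need (C - 3I)v = 0.
C - 3I = [[20, -4], [80, -16]].
Row 1: (20)·-1 + (-4)·y = 0
Row 2: (80)·-1 + (-16)·y = 0
Solving gives y = -5.
Check: C·(-1, -5) = (-3, -15) = 3·(-1, -5).

-5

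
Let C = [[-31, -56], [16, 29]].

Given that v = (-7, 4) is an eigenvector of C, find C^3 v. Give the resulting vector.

(-7, 4)

First find the eigenvalue: Cv = (-7, 4) = 1·(-7, 4), so λ = 1.
Then C^3 v = λ^3·v = 1^3·(-7, 4) = 1·(-7, 4) = (-7, 4).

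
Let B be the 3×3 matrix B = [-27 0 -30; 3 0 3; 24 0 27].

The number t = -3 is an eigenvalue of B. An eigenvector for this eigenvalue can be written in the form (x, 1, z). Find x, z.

We need (B + 3I)v = 0.
B + 3I = [[-24, 0, -30], [3, 3, 3], [24, 0, 30]].
Row 1: (-24)·x + (0)·1 + (-30)·z = 0
Row 2: (3)·x + (3)·1 + (3)·z = 0
Row 3: (24)·x + (0)·1 + (30)·z = 0
Solving gives x = -5, z = 4.
Check: B·(-5, 1, 4) = (15, -3, -12) = -3·(-5, 1, 4).

-5, 4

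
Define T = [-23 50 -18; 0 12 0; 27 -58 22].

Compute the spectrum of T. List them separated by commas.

The characteristic polynomial is p(μ) = det(μI - T).
Expanding along the first row, p(μ) = μ^3 - 11μ^2 - 32μ + 240.
Try μ = 12: p(12) = 0, so 12 is a root.
Dividing by (μ - 12) leaves μ^2 + μ - 20.
The quadratic factors as (μ + 5)·(μ - 4).
Eigenvalues: -5, 4, 12.

-5, 4, 12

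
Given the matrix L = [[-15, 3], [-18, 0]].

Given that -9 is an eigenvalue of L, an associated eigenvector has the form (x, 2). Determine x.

1

We need (L + 9I)v = 0.
L + 9I = [[-6, 3], [-18, 9]].
Row 1: (-6)·x + (3)·2 = 0
Row 2: (-18)·x + (9)·2 = 0
Solving gives x = 1.
Check: L·(1, 2) = (-9, -18) = -9·(1, 2).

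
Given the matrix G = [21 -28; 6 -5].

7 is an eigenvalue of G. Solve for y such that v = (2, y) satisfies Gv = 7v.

1

We need (G - 7I)v = 0.
G - 7I = [[14, -28], [6, -12]].
Row 1: (14)·2 + (-28)·y = 0
Row 2: (6)·2 + (-12)·y = 0
Solving gives y = 1.
Check: G·(2, 1) = (14, 7) = 7·(2, 1).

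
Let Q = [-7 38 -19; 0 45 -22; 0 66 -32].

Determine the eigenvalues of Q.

Compute the characteristic polynomial p(s) = det(sI - Q).
Expanding along the first row, p(s) = s^3 - 6s^2 - 79s + 84.
Rational-root test: s = 1 gives p(1) = 0.
Dividing by (s - 1) leaves s^2 - 5s - 84.
The quadratic factors as (s + 7)·(s - 12).
Eigenvalues: -7, 1, 12.

-7, 1, 12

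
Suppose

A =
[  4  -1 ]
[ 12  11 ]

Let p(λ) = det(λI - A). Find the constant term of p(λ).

56

p(λ) = λ^2 - 15λ + 56.
The constant term is 56.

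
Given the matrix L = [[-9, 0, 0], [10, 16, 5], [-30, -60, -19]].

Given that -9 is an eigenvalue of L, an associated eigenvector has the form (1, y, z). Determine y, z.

-1, 3

We need (L + 9I)v = 0.
L + 9I = [[0, 0, 0], [10, 25, 5], [-30, -60, -10]].
Row 1: (0)·1 + (0)·y + (0)·z = 0
Row 2: (10)·1 + (25)·y + (5)·z = 0
Row 3: (-30)·1 + (-60)·y + (-10)·z = 0
Solving gives y = -1, z = 3.
Check: L·(1, -1, 3) = (-9, 9, -27) = -9·(1, -1, 3).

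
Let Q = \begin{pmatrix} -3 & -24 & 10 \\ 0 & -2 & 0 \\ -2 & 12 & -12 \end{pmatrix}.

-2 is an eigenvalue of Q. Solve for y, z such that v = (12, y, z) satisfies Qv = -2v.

We need (Q + 2I)v = 0.
Q + 2I = [[-1, -24, 10], [0, 0, 0], [-2, 12, -10]].
Row 1: (-1)·12 + (-24)·y + (10)·z = 0
Row 2: (0)·12 + (0)·y + (0)·z = 0
Row 3: (-2)·12 + (12)·y + (-10)·z = 0
Solving gives y = -3, z = -6.
Check: Q·(12, -3, -6) = (-24, 6, 12) = -2·(12, -3, -6).

-3, -6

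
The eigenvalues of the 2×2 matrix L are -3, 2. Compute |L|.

-6

det(L) is the product of the eigenvalues: (-3) · (2) = -6.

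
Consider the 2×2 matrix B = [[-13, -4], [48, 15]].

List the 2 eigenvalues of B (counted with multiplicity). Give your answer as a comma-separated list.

det(B - sI) = (-13 - s)(15 - s) - (-4)·(48) = s^2 - 2s - 3.
This factors as (s + 1)·(s - 3) = 0.
Eigenvalues: -1, 3.

-1, 3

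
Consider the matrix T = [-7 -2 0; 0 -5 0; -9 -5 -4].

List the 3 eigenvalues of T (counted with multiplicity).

Compute the characteristic polynomial p(μ) = det(μI - T).
Expanding the 3×3 determinant: p(μ) = μ^3 + 16μ^2 + 83μ + 140.
Try μ = -4: p(-4) = 0, so -4 is a root.
Dividing by (μ + 4) leaves μ^2 + 12μ + 35.
The quadratic factors as (μ + 7)·(μ + 5).
Eigenvalues: -7, -5, -4.

-7, -5, -4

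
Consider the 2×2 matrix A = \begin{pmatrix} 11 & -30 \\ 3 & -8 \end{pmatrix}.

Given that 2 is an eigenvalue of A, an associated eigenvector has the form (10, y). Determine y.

3

We need (A - 2I)v = 0.
A - 2I = [[9, -30], [3, -10]].
Row 1: (9)·10 + (-30)·y = 0
Row 2: (3)·10 + (-10)·y = 0
Solving gives y = 3.
Check: A·(10, 3) = (20, 6) = 2·(10, 3).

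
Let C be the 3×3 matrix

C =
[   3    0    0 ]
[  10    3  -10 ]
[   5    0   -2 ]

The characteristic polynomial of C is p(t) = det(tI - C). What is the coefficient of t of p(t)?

-3

p(t) = t^3 - 4t^2 - 3t + 18.
The coefficient of t is -3.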